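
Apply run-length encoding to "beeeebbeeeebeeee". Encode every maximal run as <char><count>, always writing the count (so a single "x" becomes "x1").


String: "beeeebbeeeebeeee"
Scanning for consecutive runs:
  'b' x 1
  'e' x 4
  'b' x 2
  'e' x 4
  'b' x 1
  'e' x 4
RLE = "b1e4b2e4b1e4"


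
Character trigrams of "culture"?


Word: "culture" (length 7)
Number of trigrams = 7 - 3 + 1 = 5
  Position 0: "cul"
  Position 1: "ult"
  Position 2: "ltu"
  Position 3: "tur"
  Position 4: "ure"
Trigrams = "cul", "ult", "ltu", "tur", "ure"


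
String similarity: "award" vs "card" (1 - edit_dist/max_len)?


Word 1: "award" (length 5)
Word 2: "card" (length 4)
One optimal edit sequence:
  1. delete 'a'  (+1)
  2. substitute 'w' -> 'c'  (+1)
  3. keep 'a'
  4. keep 'r'
  5. keep 'd'
Edit distance = 2
Max length = max(5, 4) = 5
Similarity = 1 - 2/5
= 0.6000


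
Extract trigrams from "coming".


Word: "coming" (length 6)
Number of trigrams = 6 - 3 + 1 = 4
  Position 0: "com"
  Position 1: "omi"
  Position 2: "min"
  Position 3: "ing"
Trigrams = "com", "omi", "min", "ing"


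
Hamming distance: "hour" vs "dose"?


Comparing character by character (same length = 4):
  Pos 0: 'h' vs 'd' !=
  Pos 1: 'o' vs 'o' =
  Pos 2: 'u' vs 's' !=
  Pos 3: 'r' vs 'e' !=
Hamming distance = 3


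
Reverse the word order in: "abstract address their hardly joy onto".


Original: "abstract address their hardly joy onto"
Words (1..n): abstract | address | their | hardly | joy | onto
Reversed (n..1): onto | joy | hardly | their | address | abstract
Result = "onto joy hardly their address abstract"


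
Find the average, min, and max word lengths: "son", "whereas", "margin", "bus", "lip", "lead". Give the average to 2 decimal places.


Lengths: "son"=3, "whereas"=7, "margin"=6, "bus"=3, "lip"=3, "lead"=4
Sum = 26, Count = 6
Average = 26/6 = 4.33
= avg=4.33, min=3, max=7


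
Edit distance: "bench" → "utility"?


Word 1: "bench" (length 5)
Word 2: "utility" (length 7)
One optimal edit sequence (insert/delete/substitute each cost 1):
  1. insert 'u'  (+1)
  2. insert 't'  (+1)
  3. substitute 'b' -> 'i'  (+1)
  4. substitute 'e' -> 'l'  (+1)
  5. substitute 'n' -> 'i'  (+1)
  6. substitute 'c' -> 't'  (+1)
  7. substitute 'h' -> 'y'  (+1)
Total edit operations: 7
Edit distance = 7


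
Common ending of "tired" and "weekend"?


Word 1: "tired"
Word 2: "weekend"
Comparing from end:
  Pos -1: 'd' == 'd'
  Pos -2: 'e' != 'n' (stop)
LCS = "d" (length 1)


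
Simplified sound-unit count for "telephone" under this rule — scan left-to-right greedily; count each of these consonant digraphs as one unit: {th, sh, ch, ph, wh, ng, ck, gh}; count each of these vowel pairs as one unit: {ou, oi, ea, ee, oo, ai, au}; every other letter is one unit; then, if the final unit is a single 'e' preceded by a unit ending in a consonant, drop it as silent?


Word: "telephone" (9 letters)
Left-to-right scan:
  [1] 't' (letter)
  [2] 'e' (letter)
  [3] 'l' (letter)
  [4] 'e' (letter)
  [5] 'ph' (digraph)
  [6] 'o' (letter)
  [7] 'n' (letter)
  [8] 'e' (letter)
Units from scan: 8
Final unit is 'e' after a consonant -> drop as silent (-1)
Sound units = 7 units


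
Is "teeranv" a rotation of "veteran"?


Word: "veteran", Candidate: "teeranv"
Method: check if candidate is substring of word+word
"veteranveteran" contains "teeranv"? No
Is rotation = No


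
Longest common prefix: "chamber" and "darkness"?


Word 1: "chamber"
Word 2: "darkness"
Comparing from start:
  Pos 0: 'c' != 'd' (stop)
LCP = "" (length 0)


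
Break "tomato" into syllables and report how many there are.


Word: "tomato"
Syllable breakdown: to / ma / to
Counting: 3 parts
= 3 syllables


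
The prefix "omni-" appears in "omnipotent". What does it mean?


Prefix: omni-
Example: omnipotent (omni- + potent)
Meaning = all


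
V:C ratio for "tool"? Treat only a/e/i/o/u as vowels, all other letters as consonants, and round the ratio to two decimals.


Word: "tool"
Vowels (a,e,i,o,u): 2
Consonants: 2
Ratio = 2/2
= 1.00


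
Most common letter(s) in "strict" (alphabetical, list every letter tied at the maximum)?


Word: "strict"
Letter counts:
  'c': 1
  'i': 1
  'r': 1
  's': 1
  't': 2
Maximum count = 2
Most frequent = 't' (2 times each)


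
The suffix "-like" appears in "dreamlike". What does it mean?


Suffix: -like
Example: dreamlike = dream + -like
Meaning = resembling


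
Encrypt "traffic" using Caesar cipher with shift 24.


Word: "traffic"
Shift: 24
Each letter → (letter + shift) mod 26:
  't' (19) + 24 = 17 → 'r'
  'r' (17) + 24 = 15 → 'p'
  'a' (0) + 24 = 24 → 'y'
  'f' (5) + 24 = 3 → 'd'
  'f' (5) + 24 = 3 → 'd'
  'i' (8) + 24 = 6 → 'g'
  'c' (2) + 24 = 0 → 'a'
Result = "rpyddga"


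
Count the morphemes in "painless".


Word: "painless"
Morphemes: pain | -less
Each morpheme carries meaning
= 2 morphemes


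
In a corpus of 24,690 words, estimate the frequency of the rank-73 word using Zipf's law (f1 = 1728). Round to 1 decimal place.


Zipf's law: f(r) = f(1) / r
f(1) = 1728
f(73) = 1728 / 73
= 23.7 occurrences


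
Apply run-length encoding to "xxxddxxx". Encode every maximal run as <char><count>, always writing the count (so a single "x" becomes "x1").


String: "xxxddxxx"
Scanning for consecutive runs:
  'x' x 3
  'd' x 2
  'x' x 3
RLE = "x3d2x3"


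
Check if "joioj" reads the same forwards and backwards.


Word: "joioj"
Reversed: "joioj"
Forward == Backward? joioj == joioj
Palindrome = Yes


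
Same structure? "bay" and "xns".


Pattern of "bay": [0, 1, 2]
Pattern of "xns": [0, 1, 2]
Patterns match
Same pattern = Yes


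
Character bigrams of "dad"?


Word: "dad" (length 3)
Number of bigrams = 3 - 2 + 1 = 2
  Position 0: "da"
  Position 1: "ad"
Bigrams = "da", "ad"


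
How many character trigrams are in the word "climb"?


Word: "climb" (length 5)
Number of 3-grams = length - 3 + 1 = 5 - 3 + 1
= 3


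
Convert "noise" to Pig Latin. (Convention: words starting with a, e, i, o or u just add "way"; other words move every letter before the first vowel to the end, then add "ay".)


Word: "noise"
Starts with consonant(s) → move to end, add 'ay'
Consonant cluster: "n"
Pig Latin = "oisenay"


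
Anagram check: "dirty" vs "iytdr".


Word 1: "dirty" → sorted: dirty
Word 2: "iytdr" → sorted: dirty
Same letters? dirty == dirty
Anagram = Yes


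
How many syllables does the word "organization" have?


Word: "organization"
Syllable breakdown: or / gan / i / za / tion
Counting: 5 parts
= 5 syllables


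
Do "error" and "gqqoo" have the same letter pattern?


Pattern of "error": [0, 1, 1, 2, 1]
Pattern of "gqqoo": [0, 1, 1, 2, 2]
Patterns do not match
Same pattern = No


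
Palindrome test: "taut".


Word: "taut"
Reversed: "tuat"
Forward == Backward? taut != tuat
Palindrome = No


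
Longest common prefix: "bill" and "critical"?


Word 1: "bill"
Word 2: "critical"
Comparing from start:
  Pos 0: 'b' != 'c' (stop)
LCP = "" (length 0)


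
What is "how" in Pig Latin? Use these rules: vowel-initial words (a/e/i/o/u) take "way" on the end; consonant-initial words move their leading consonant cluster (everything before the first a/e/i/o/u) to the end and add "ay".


Word: "how"
Starts with consonant(s) → move to end, add 'ay'
Consonant cluster: "h"
Pig Latin = "owhay"


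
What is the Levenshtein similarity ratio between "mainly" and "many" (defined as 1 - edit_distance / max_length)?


Word 1: "mainly" (length 6)
Word 2: "many" (length 4)
One optimal edit sequence:
  1. keep 'm'
  2. keep 'a'
  3. delete 'i'  (+1)
  4. keep 'n'
  5. delete 'l'  (+1)
  6. keep 'y'
Edit distance = 2
Max length = max(6, 4) = 6
Similarity = 1 - 2/6
= 0.6667


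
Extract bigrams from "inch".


Word: "inch" (length 4)
Number of bigrams = 4 - 2 + 1 = 3
  Position 0: "in"
  Position 1: "nc"
  Position 2: "ch"
Bigrams = "in", "nc", "ch"


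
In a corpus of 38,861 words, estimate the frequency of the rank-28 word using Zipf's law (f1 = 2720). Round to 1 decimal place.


Zipf's law: f(r) = f(1) / r
f(1) = 2720
f(28) = 2720 / 28
= 97.1 occurrences


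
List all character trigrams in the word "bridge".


Word: "bridge" (length 6)
Number of trigrams = 6 - 3 + 1 = 4
  Position 0: "bri"
  Position 1: "rid"
  Position 2: "idg"
  Position 3: "dge"
Trigrams = "bri", "rid", "idg", "dge"


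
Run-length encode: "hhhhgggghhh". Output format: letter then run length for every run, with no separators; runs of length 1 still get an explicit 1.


String: "hhhhgggghhh"
Scanning for consecutive runs:
  'h' x 4
  'g' x 4
  'h' x 3
RLE = "h4g4h3"


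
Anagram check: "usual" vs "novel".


Word 1: "usual" → sorted: alsuu
Word 2: "novel" → sorted: elnov
Same letters? alsuu != elnov
Anagram = No


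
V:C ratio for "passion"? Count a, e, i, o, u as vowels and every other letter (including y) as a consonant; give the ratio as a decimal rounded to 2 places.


Word: "passion"
Vowels (a,e,i,o,u): 3
Consonants: 4
Ratio = 3/4
= 0.75


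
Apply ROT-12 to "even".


Word: "even"
Shift: 12
Each letter → (letter + shift) mod 26:
  'e' (4) + 12 = 16 → 'q'
  'v' (21) + 12 = 7 → 'h'
  'e' (4) + 12 = 16 → 'q'
  'n' (13) + 12 = 25 → 'z'
Result = "qhqz"


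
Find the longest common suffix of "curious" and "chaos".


Word 1: "curious"
Word 2: "chaos"
Comparing from end:
  Pos -1: 's' == 's'
  Pos -2: 'u' != 'o' (stop)
LCS = "s" (length 1)


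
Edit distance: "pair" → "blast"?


Word 1: "pair" (length 4)
Word 2: "blast" (length 5)
One optimal edit sequence (insert/delete/substitute each cost 1):
  1. insert 'b'  (+1)
  2. substitute 'p' -> 'l'  (+1)
  3. keep 'a'
  4. substitute 'i' -> 's'  (+1)
  5. substitute 'r' -> 't'  (+1)
Total edit operations: 4
Edit distance = 4


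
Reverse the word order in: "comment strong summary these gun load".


Original: "comment strong summary these gun load"
Words (1..n): comment | strong | summary | these | gun | load
Reversed (n..1): load | gun | these | summary | strong | comment
Result = "load gun these summary strong comment"


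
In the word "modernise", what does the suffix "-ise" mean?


Suffix: -ise
Example: modernise = modern + -ise
Meaning = to make


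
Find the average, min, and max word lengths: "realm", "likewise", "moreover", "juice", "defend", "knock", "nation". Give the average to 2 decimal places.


Lengths: "realm"=5, "likewise"=8, "moreover"=8, "juice"=5, "defend"=6, "knock"=5, "nation"=6
Sum = 43, Count = 7
Average = 43/7 = 6.14
= avg=6.14, min=5, max=8


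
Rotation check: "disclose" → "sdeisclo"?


Word: "disclose", Candidate: "sdeisclo"
Method: check if candidate is substring of word+word
"disclosedisclose" contains "sdeisclo"? No
Is rotation = No


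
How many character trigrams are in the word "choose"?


Word: "choose" (length 6)
Number of 3-grams = length - 3 + 1 = 6 - 3 + 1
= 4


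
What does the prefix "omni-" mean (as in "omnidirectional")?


Prefix: omni-
Example: omnidirectional = omni- + directional
Meaning = all


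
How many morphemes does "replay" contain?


Word: "replay"
Morphemes: re- | play
Each morpheme carries meaning
= 2 morphemes


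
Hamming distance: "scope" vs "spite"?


Comparing character by character (same length = 5):
  Pos 0: 's' vs 's' =
  Pos 1: 'c' vs 'p' !=
  Pos 2: 'o' vs 'i' !=
  Pos 3: 'p' vs 't' !=
  Pos 4: 'e' vs 'e' =
Hamming distance = 3


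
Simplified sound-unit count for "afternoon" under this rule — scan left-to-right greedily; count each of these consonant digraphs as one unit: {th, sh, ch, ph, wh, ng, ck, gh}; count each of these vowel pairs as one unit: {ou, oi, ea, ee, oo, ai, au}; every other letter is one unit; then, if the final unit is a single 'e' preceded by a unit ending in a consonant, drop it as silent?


Word: "afternoon" (9 letters)
Left-to-right scan:
  [1] 'a' (letter)
  [2] 'f' (letter)
  [3] 't' (letter)
  [4] 'e' (letter)
  [5] 'r' (letter)
  [6] 'n' (letter)
  [7] 'oo' (vowel-pair)
  [8] 'n' (letter)
Units from scan: 8
Sound units = 8 units


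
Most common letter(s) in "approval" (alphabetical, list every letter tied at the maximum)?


Word: "approval"
Letter counts:
  'a': 2
  'l': 1
  'o': 1
  'p': 2
  'r': 1
  'v': 1
Maximum count = 2
Most frequent = 'a', 'p' (2 times each)


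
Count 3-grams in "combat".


Word: "combat" (length 6)
Number of 3-grams = length - 3 + 1 = 6 - 3 + 1
= 4


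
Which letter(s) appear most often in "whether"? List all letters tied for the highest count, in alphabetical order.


Word: "whether"
Letter counts:
  'e': 2
  'h': 2
  'r': 1
  't': 1
  'w': 1
Maximum count = 2
Most frequent = 'e', 'h' (2 times each)


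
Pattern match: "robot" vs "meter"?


Pattern of "robot": [0, 1, 2, 1, 3]
Pattern of "meter": [0, 1, 2, 1, 3]
Patterns match
Same pattern = Yes


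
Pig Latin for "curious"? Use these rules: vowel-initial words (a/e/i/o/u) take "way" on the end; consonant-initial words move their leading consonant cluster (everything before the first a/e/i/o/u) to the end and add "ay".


Word: "curious"
Starts with consonant(s) → move to end, add 'ay'
Consonant cluster: "c"
Pig Latin = "uriouscay"


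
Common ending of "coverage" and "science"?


Word 1: "coverage"
Word 2: "science"
Comparing from end:
  Pos -1: 'e' == 'e'
  Pos -2: 'g' != 'c' (stop)
LCS = "e" (length 1)


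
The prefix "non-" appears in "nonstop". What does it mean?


Prefix: non-
Example: nonstop = non- + stop
Meaning = not


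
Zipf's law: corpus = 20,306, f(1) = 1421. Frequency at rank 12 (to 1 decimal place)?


Zipf's law: f(r) = f(1) / r
f(1) = 1421
f(12) = 1421 / 12
= 118.4 occurrences


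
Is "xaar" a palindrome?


Word: "xaar"
Reversed: "raax"
Forward == Backward? xaar != raax
Palindrome = No


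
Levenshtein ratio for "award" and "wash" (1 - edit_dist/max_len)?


Word 1: "award" (length 5)
Word 2: "wash" (length 4)
One optimal edit sequence:
  1. delete 'a'  (+1)
  2. keep 'w'
  3. keep 'a'
  4. substitute 'r' -> 's'  (+1)
  5. substitute 'd' -> 'h'  (+1)
Edit distance = 3
Max length = max(5, 4) = 5
Similarity = 1 - 3/5
= 0.4000


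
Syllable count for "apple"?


Word: "apple"
Syllable breakdown: ap / ple
Counting: 2 parts
= 2 syllables


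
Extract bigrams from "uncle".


Word: "uncle" (length 5)
Number of bigrams = 5 - 2 + 1 = 4
  Position 0: "un"
  Position 1: "nc"
  Position 2: "cl"
  Position 3: "le"
Bigrams = "un", "nc", "cl", "le"


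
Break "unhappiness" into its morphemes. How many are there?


Word: "unhappiness"
Morphemes: un- | happi | -ness
Each morpheme carries meaning
= 3 morphemes


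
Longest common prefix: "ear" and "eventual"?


Word 1: "ear"
Word 2: "eventual"
Comparing from start:
  Pos 0: 'e' == 'e'
  Pos 1: 'a' != 'v' (stop)
LCP = "e" (length 1)


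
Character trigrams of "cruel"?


Word: "cruel" (length 5)
Number of trigrams = 5 - 3 + 1 = 3
  Position 0: "cru"
  Position 1: "rue"
  Position 2: "uel"
Trigrams = "cru", "rue", "uel"


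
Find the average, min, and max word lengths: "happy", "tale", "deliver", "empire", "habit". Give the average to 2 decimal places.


Lengths: "happy"=5, "tale"=4, "deliver"=7, "empire"=6, "habit"=5
Sum = 27, Count = 5
Average = 27/5 = 5.40
= avg=5.40, min=4, max=7


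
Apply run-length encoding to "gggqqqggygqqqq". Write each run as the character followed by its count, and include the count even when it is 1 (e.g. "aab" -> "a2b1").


String: "gggqqqggygqqqq"
Scanning for consecutive runs:
  'g' x 3
  'q' x 3
  'g' x 2
  'y' x 1
  'g' x 1
  'q' x 4
RLE = "g3q3g2y1g1q4"


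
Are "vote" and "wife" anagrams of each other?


Word 1: "vote" → sorted: eotv
Word 2: "wife" → sorted: efiw
Same letters? eotv != efiw
Anagram = No


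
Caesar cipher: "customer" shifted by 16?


Word: "customer"
Shift: 16
Each letter → (letter + shift) mod 26:
  'c' (2) + 16 = 18 → 's'
  'u' (20) + 16 = 10 → 'k'
  's' (18) + 16 = 8 → 'i'
  't' (19) + 16 = 9 → 'j'
  'o' (14) + 16 = 4 → 'e'
  'm' (12) + 16 = 2 → 'c'
  'e' (4) + 16 = 20 → 'u'
  'r' (17) + 16 = 7 → 'h'
Result = "skijecuh"


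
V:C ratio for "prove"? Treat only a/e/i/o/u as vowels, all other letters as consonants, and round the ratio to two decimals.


Word: "prove"
Vowels (a,e,i,o,u): 2
Consonants: 3
Ratio = 2/3
= 0.67


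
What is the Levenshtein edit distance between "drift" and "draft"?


Word 1: "drift" (length 5)
Word 2: "draft" (length 5)
One optimal edit sequence (insert/delete/substitute each cost 1):
  1. keep 'd'
  2. keep 'r'
  3. substitute 'i' -> 'a'  (+1)
  4. keep 'f'
  5. keep 't'
Total edit operations: 1
Edit distance = 1


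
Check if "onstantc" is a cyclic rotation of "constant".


Word: "constant", Candidate: "onstantc"
Method: check if candidate is substring of word+word
"constantconstant" contains "onstantc"? Yes
Is rotation = Yes


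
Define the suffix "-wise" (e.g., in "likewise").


Suffix: -wise
As in: likewise -> like + -wise
Meaning = in the manner of


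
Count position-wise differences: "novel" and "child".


Comparing character by character (same length = 5):
  Pos 0: 'n' vs 'c' !=
  Pos 1: 'o' vs 'h' !=
  Pos 2: 'v' vs 'i' !=
  Pos 3: 'e' vs 'l' !=
  Pos 4: 'l' vs 'd' !=
Hamming distance = 5


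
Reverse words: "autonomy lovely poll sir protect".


Original: "autonomy lovely poll sir protect"
Words (1..n): autonomy | lovely | poll | sir | protect
Reversed (n..1): protect | sir | poll | lovely | autonomy
Result = "protect sir poll lovely autonomy"


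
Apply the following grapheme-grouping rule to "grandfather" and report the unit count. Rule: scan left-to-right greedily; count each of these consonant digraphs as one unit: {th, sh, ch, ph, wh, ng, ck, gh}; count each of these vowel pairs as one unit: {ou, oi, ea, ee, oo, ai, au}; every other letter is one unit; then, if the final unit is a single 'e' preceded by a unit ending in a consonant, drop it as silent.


Word: "grandfather" (11 letters)
Left-to-right scan:
  1. 'g' (letter)
  2. 'r' (letter)
  3. 'a' (letter)
  4. 'n' (letter)
  5. 'd' (letter)
  6. 'f' (letter)
  7. 'a' (letter)
  8. 'th' (digraph)
  9. 'e' (letter)
  10. 'r' (letter)
Units from scan: 10
Sound units = 10 units


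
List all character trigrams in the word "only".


Word: "only" (length 4)
Number of trigrams = 4 - 3 + 1 = 2
  Position 0: "onl"
  Position 1: "nly"
Trigrams = "onl", "nly"


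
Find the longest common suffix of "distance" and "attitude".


Word 1: "distance"
Word 2: "attitude"
Comparing from end:
  Pos -1: 'e' == 'e'
  Pos -2: 'c' != 'd' (stop)
LCS = "e" (length 1)


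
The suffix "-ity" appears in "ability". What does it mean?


Suffix: -ity
Example: ability (able + -ity, with a spelling change)
Meaning = quality of


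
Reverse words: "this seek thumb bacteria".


Original: "this seek thumb bacteria"
Words (1..n): this | seek | thumb | bacteria
Reversed (n..1): bacteria | thumb | seek | this
Result = "bacteria thumb seek this"


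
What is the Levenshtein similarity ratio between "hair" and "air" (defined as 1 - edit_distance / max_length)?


Word 1: "hair" (length 4)
Word 2: "air" (length 3)
One optimal edit sequence:
  1. delete 'h'  (+1)
  2. keep 'a'
  3. keep 'i'
  4. keep 'r'
Edit distance = 1
Max length = max(4, 3) = 4
Similarity = 1 - 1/4
= 0.7500


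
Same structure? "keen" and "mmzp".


Pattern of "keen": [0, 1, 1, 2]
Pattern of "mmzp": [0, 0, 1, 2]
Patterns do not match
Same pattern = No


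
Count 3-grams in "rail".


Word: "rail" (length 4)
Number of 3-grams = length - 3 + 1 = 4 - 3 + 1
= 2


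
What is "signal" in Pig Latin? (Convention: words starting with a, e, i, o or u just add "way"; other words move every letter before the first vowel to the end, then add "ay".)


Word: "signal"
Starts with consonant(s) → move to end, add 'ay'
Consonant cluster: "s"
Pig Latin = "ignalsay"


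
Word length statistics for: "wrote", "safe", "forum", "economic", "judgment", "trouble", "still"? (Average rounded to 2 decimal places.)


Lengths: "wrote"=5, "safe"=4, "forum"=5, "economic"=8, "judgment"=8, "trouble"=7, "still"=5
Sum = 42, Count = 7
Average = 42/7 = 6.00
= avg=6.00, min=4, max=8


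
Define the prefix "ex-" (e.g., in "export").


Prefix: ex-
Example: export = ex- + port
Meaning = out / former


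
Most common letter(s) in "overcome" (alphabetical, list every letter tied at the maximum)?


Word: "overcome"
Letter counts:
  'c': 1
  'e': 2
  'm': 1
  'o': 2
  'r': 1
  'v': 1
Maximum count = 2
Most frequent = 'e', 'o' (2 times each)


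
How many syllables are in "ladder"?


Word: "ladder"
Syllable breakdown: lad · der
Counting: 2 parts
= 2 syllables


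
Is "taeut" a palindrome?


Word: "taeut"
Reversed: "tueat"
Forward == Backward? taeut != tueat
Palindrome = No


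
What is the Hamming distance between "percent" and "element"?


Comparing character by character (same length = 7):
  Pos 0: 'p' vs 'e' !=
  Pos 1: 'e' vs 'l' !=
  Pos 2: 'r' vs 'e' !=
  Pos 3: 'c' vs 'm' !=
  Pos 4: 'e' vs 'e' =
  Pos 5: 'n' vs 'n' =
  Pos 6: 't' vs 't' =
Hamming distance = 4


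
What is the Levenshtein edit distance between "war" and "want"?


Word 1: "war" (length 3)
Word 2: "want" (length 4)
One optimal edit sequence (insert/delete/substitute each cost 1):
  1. keep 'w'
  2. keep 'a'
  3. insert 'n'  (+1)
  4. substitute 'r' -> 't'  (+1)
Total edit operations: 2
Edit distance = 2


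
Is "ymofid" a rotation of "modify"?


Word: "modify", Candidate: "ymofid"
Method: check if candidate is substring of word+word
"modifymodify" contains "ymofid"? No
Is rotation = No


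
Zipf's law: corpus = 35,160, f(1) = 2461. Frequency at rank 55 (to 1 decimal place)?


Zipf's law: f(r) = f(1) / r
f(1) = 2461
f(55) = 2461 / 55
= 44.7 occurrences


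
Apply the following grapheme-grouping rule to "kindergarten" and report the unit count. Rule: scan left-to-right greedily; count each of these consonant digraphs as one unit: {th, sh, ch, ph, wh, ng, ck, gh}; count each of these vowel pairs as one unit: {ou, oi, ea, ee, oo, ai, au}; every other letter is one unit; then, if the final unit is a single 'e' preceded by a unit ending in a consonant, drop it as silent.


Word: "kindergarten" (12 letters)
Left-to-right scan:
  (1) 'k' (letter)
  (2) 'i' (letter)
  (3) 'n' (letter)
  (4) 'd' (letter)
  (5) 'e' (letter)
  (6) 'r' (letter)
  (7) 'g' (letter)
  (8) 'a' (letter)
  (9) 'r' (letter)
  (10) 't' (letter)
  (11) 'e' (letter)
  (12) 'n' (letter)
Units from scan: 12
Sound units = 12 units


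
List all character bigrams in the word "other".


Word: "other" (length 5)
Number of bigrams = 5 - 2 + 1 = 4
  Position 0: "ot"
  Position 1: "th"
  Position 2: "he"
  Position 3: "er"
Bigrams = "ot", "th", "he", "er"


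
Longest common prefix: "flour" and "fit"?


Word 1: "flour"
Word 2: "fit"
Comparing from start:
  Pos 0: 'f' == 'f'
  Pos 1: 'l' != 'i' (stop)
LCP = "f" (length 1)


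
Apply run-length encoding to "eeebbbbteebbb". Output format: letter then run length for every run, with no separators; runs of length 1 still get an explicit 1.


String: "eeebbbbteebbb"
Scanning for consecutive runs:
  'e' x 3
  'b' x 4
  't' x 1
  'e' x 2
  'b' x 3
RLE = "e3b4t1e2b3"


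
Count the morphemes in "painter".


Word: "painter"
Morphemes: paint | -er
Each morpheme carries meaning
= 2 morphemes


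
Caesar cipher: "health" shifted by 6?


Word: "health"
Shift: 6
Each letter → (letter + shift) mod 26:
  'h' (7) + 6 = 13 → 'n'
  'e' (4) + 6 = 10 → 'k'
  'a' (0) + 6 = 6 → 'g'
  'l' (11) + 6 = 17 → 'r'
  't' (19) + 6 = 25 → 'z'
  'h' (7) + 6 = 13 → 'n'
Result = "nkgrzn"


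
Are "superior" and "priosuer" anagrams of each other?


Word 1: "superior" → sorted: eioprrsu
Word 2: "priosuer" → sorted: eioprrsu
Same letters? eioprrsu == eioprrsu
Anagram = Yes


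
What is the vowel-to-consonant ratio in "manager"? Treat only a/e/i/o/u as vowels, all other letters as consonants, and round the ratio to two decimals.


Word: "manager"
Vowels (a,e,i,o,u): 3
Consonants: 4
Ratio = 3/4
= 0.75


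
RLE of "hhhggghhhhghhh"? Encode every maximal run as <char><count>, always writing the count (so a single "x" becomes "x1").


String: "hhhggghhhhghhh"
Scanning for consecutive runs:
  'h' x 3
  'g' x 3
  'h' x 4
  'g' x 1
  'h' x 3
RLE = "h3g3h4g1h3"


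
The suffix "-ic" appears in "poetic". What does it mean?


Suffix: -ic
Example: poetic = poet + -ic
Meaning = relating to


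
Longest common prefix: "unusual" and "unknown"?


Word 1: "unusual"
Word 2: "unknown"
Comparing from start:
  Pos 0: 'u' == 'u'
  Pos 1: 'n' == 'n'
  Pos 2: 'u' != 'k' (stop)
LCP = "un" (length 2)


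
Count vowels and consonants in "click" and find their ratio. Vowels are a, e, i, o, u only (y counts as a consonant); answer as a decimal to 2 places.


Word: "click"
Vowels (a,e,i,o,u): 1
Consonants: 4
Ratio = 1/4
= 0.25


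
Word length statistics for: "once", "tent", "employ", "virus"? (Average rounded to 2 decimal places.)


Lengths: "once"=4, "tent"=4, "employ"=6, "virus"=5
Sum = 19, Count = 4
Average = 19/4 = 4.75
= avg=4.75, min=4, max=6


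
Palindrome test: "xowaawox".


Word: "xowaawox"
Reversed: "xowaawox"
Forward == Backward? xowaawox == xowaawox
Palindrome = Yes


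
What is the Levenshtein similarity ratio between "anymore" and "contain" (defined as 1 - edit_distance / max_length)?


Word 1: "anymore" (length 7)
Word 2: "contain" (length 7)
One optimal edit sequence:
  1. substitute 'a' -> 'c'  (+1)
  2. substitute 'n' -> 'o'  (+1)
  3. substitute 'y' -> 'n'  (+1)
  4. substitute 'm' -> 't'  (+1)
  5. substitute 'o' -> 'a'  (+1)
  6. substitute 'r' -> 'i'  (+1)
  7. substitute 'e' -> 'n'  (+1)
Edit distance = 7
Max length = max(7, 7) = 7
Similarity = 1 - 7/7
= 0.0000


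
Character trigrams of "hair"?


Word: "hair" (length 4)
Number of trigrams = 4 - 3 + 1 = 2
  Position 0: "hai"
  Position 1: "air"
Trigrams = "hai", "air"


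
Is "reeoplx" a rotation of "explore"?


Word: "explore", Candidate: "reeoplx"
Method: check if candidate is substring of word+word
"exploreexplore" contains "reeoplx"? No
Is rotation = No


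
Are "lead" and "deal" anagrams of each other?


Word 1: "lead" → sorted: adel
Word 2: "deal" → sorted: adel
Same letters? adel == adel
Anagram = Yes


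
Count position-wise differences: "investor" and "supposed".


Comparing character by character (same length = 8):
  Pos 0: 'i' vs 's' !=
  Pos 1: 'n' vs 'u' !=
  Pos 2: 'v' vs 'p' !=
  Pos 3: 'e' vs 'p' !=
  Pos 4: 's' vs 'o' !=
  Pos 5: 't' vs 's' !=
  Pos 6: 'o' vs 'e' !=
  Pos 7: 'r' vs 'd' !=
Hamming distance = 8


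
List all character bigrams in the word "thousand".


Word: "thousand" (length 8)
Number of bigrams = 8 - 2 + 1 = 7
  Position 0: "th"
  Position 1: "ho"
  Position 2: "ou"
  Position 3: "us"
  Position 4: "sa"
  Position 5: "an"
  Position 6: "nd"
Bigrams = "th", "ho", "ou", "us", "sa", "an", "nd"


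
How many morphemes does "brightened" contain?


Word: "brightened"
Morphemes: bright + -en + -ed
Each morpheme carries meaning
= 3 morphemes


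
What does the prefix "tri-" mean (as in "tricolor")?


Prefix: tri-
As in: tricolor -> tri- + color
Meaning = three


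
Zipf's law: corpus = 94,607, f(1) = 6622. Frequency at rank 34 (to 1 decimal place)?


Zipf's law: f(r) = f(1) / r
f(1) = 6622
f(34) = 6622 / 34
= 194.8 occurrences


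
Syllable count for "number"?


Word: "number"
Syllable breakdown: num-ber
Counting: 2 parts
= 2 syllables


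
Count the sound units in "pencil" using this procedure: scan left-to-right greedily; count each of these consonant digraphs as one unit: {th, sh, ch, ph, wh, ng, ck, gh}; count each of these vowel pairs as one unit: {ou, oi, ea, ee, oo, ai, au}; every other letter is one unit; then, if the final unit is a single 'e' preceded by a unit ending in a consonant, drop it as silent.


Word: "pencil" (6 letters)
Left-to-right scan:
  (1) 'p' (letter)
  (2) 'e' (letter)
  (3) 'n' (letter)
  (4) 'c' (letter)
  (5) 'i' (letter)
  (6) 'l' (letter)
Units from scan: 6
Sound units = 6 units


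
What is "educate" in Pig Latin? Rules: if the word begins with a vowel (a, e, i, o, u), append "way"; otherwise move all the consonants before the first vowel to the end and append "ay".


Word: "educate"
Starts with vowel → add 'way'
Pig Latin = "educateway"


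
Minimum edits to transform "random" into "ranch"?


Word 1: "random" (length 6)
Word 2: "ranch" (length 5)
One optimal edit sequence (insert/delete/substitute each cost 1):
  1. keep 'r'
  2. keep 'a'
  3. keep 'n'
  4. delete 'd'  (+1)
  5. substitute 'o' -> 'c'  (+1)
  6. substitute 'm' -> 'h'  (+1)
Total edit operations: 3
Edit distance = 3


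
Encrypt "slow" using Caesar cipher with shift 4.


Word: "slow"
Shift: 4
Each letter → (letter + shift) mod 26:
  's' (18) + 4 = 22 → 'w'
  'l' (11) + 4 = 15 → 'p'
  'o' (14) + 4 = 18 → 's'
  'w' (22) + 4 = 0 → 'a'
Result = "wpsa"


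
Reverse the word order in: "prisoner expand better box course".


Original: "prisoner expand better box course"
Words (1..n): prisoner | expand | better | box | course
Reversed (n..1): course | box | better | expand | prisoner
Result = "course box better expand prisoner"


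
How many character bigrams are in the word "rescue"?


Word: "rescue" (length 6)
Number of 2-grams = length - 2 + 1 = 6 - 2 + 1
= 5


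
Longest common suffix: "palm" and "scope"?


Word 1: "palm"
Word 2: "scope"
Comparing from end:
  Pos -1: 'm' != 'e' (stop)
LCS = "" (length 0)


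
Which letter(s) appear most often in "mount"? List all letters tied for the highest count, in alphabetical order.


Word: "mount"
Letter counts:
  'm': 1
  'n': 1
  'o': 1
  't': 1
  'u': 1
Maximum count = 1
Most frequent = 'm', 'n', 'o', 't', 'u' (1 time each)


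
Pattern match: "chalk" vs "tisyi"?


Pattern of "chalk": [0, 1, 2, 3, 4]
Pattern of "tisyi": [0, 1, 2, 3, 1]
Patterns do not match
Same pattern = No


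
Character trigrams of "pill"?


Word: "pill" (length 4)
Number of trigrams = 4 - 3 + 1 = 2
  Position 0: "pil"
  Position 1: "ill"
Trigrams = "pil", "ill"


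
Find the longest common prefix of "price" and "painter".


Word 1: "price"
Word 2: "painter"
Comparing from start:
  Pos 0: 'p' == 'p'
  Pos 1: 'r' != 'a' (stop)
LCP = "p" (length 1)


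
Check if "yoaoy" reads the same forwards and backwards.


Word: "yoaoy"
Reversed: "yoaoy"
Forward == Backward? yoaoy == yoaoy
Palindrome = Yes


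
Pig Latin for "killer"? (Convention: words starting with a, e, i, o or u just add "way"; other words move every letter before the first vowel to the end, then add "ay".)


Word: "killer"
Starts with consonant(s) → move to end, add 'ay'
Consonant cluster: "k"
Pig Latin = "illerkay"


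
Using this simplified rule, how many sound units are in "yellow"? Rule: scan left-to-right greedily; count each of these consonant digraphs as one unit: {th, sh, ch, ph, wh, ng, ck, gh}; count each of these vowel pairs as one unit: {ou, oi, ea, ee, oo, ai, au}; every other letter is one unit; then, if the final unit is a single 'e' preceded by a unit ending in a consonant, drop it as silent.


Word: "yellow" (6 letters)
Left-to-right scan:
  (1) 'y' (letter)
  (2) 'e' (letter)
  (3) 'l' (letter)
  (4) 'l' (letter)
  (5) 'o' (letter)
  (6) 'w' (letter)
Units from scan: 6
Sound units = 6 units


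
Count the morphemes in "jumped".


Word: "jumped"
Morphemes: jump + -ed
Each morpheme carries meaning
= 2 morphemes


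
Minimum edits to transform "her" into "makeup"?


Word 1: "her" (length 3)
Word 2: "makeup" (length 6)
One optimal edit sequence (insert/delete/substitute each cost 1):
  1. insert 'm'  (+1)
  2. insert 'a'  (+1)
  3. substitute 'h' -> 'k'  (+1)
  4. keep 'e'
  5. insert 'u'  (+1)
  6. substitute 'r' -> 'p'  (+1)
Total edit operations: 5
Edit distance = 5


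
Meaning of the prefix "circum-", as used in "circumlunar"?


Prefix: circum-
Example: circumlunar = circum- + lunar
Meaning = around


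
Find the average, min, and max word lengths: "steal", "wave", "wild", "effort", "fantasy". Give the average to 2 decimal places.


Lengths: "steal"=5, "wave"=4, "wild"=4, "effort"=6, "fantasy"=7
Sum = 26, Count = 5
Average = 26/5 = 5.20
= avg=5.20, min=4, max=7


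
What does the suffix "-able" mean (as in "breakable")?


Suffix: -able
Example: breakable = break + -able
Meaning = capable of


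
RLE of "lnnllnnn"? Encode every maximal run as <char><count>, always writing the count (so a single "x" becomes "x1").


String: "lnnllnnn"
Scanning for consecutive runs:
  'l' x 1
  'n' x 2
  'l' x 2
  'n' x 3
RLE = "l1n2l2n3"


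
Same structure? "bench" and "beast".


Pattern of "bench": [0, 1, 2, 3, 4]
Pattern of "beast": [0, 1, 2, 3, 4]
Patterns match
Same pattern = Yes


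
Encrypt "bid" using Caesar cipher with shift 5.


Word: "bid"
Shift: 5
Each letter → (letter + shift) mod 26:
  'b' (1) + 5 = 6 → 'g'
  'i' (8) + 5 = 13 → 'n'
  'd' (3) + 5 = 8 → 'i'
Result = "gni"


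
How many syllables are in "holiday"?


Word: "holiday"
Syllable breakdown: hol-i-day
Counting: 3 parts
= 3 syllables


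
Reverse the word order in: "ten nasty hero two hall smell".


Original: "ten nasty hero two hall smell"
Words (1..n): ten | nasty | hero | two | hall | smell
Reversed (n..1): smell | hall | two | hero | nasty | ten
Result = "smell hall two hero nasty ten"


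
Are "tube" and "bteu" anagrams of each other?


Word 1: "tube" → sorted: betu
Word 2: "bteu" → sorted: betu
Same letters? betu == betu
Anagram = Yes


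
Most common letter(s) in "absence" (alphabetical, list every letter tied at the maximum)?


Word: "absence"
Letter counts:
  'a': 1
  'b': 1
  'c': 1
  'e': 2
  'n': 1
  's': 1
Maximum count = 2
Most frequent = 'e' (2 times each)


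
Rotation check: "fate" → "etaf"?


Word: "fate", Candidate: "etaf"
Method: check if candidate is substring of word+word
"fatefate" contains "etaf"? No
Is rotation = No


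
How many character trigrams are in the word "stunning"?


Word: "stunning" (length 8)
Number of 3-grams = length - 3 + 1 = 8 - 3 + 1
= 6


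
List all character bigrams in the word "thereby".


Word: "thereby" (length 7)
Number of bigrams = 7 - 2 + 1 = 6
  Position 0: "th"
  Position 1: "he"
  Position 2: "er"
  Position 3: "re"
  Position 4: "eb"
  Position 5: "by"
Bigrams = "th", "he", "er", "re", "eb", "by"


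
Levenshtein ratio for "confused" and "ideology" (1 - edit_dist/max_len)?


Word 1: "confused" (length 8)
Word 2: "ideology" (length 8)
One optimal edit sequence:
  1. substitute 'c' -> 'i'  (+1)
  2. substitute 'o' -> 'd'  (+1)
  3. substitute 'n' -> 'e'  (+1)
  4. substitute 'f' -> 'o'  (+1)
  5. substitute 'u' -> 'l'  (+1)
  6. substitute 's' -> 'o'  (+1)
  7. substitute 'e' -> 'g'  (+1)
  8. substitute 'd' -> 'y'  (+1)
Edit distance = 8
Max length = max(8, 8) = 8
Similarity = 1 - 8/8
= 0.0000


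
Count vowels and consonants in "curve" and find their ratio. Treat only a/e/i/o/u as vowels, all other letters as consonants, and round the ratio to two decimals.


Word: "curve"
Vowels (a,e,i,o,u): 2
Consonants: 3
Ratio = 2/3
= 0.67


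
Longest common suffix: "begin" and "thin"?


Word 1: "begin"
Word 2: "thin"
Comparing from end:
  Pos -1: 'n' == 'n'
  Pos -2: 'i' == 'i'
  Pos -3: 'g' != 'h' (stop)
LCS = "in" (length 2)


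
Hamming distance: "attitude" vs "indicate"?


Comparing character by character (same length = 8):
  Pos 0: 'a' vs 'i' !=
  Pos 1: 't' vs 'n' !=
  Pos 2: 't' vs 'd' !=
  Pos 3: 'i' vs 'i' =
  Pos 4: 't' vs 'c' !=
  Pos 5: 'u' vs 'a' !=
  Pos 6: 'd' vs 't' !=
  Pos 7: 'e' vs 'e' =
Hamming distance = 6


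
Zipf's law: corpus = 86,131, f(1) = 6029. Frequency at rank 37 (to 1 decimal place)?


Zipf's law: f(r) = f(1) / r
f(1) = 6029
f(37) = 6029 / 37
= 162.9 occurrences


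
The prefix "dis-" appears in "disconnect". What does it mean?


Prefix: dis-
As in: disconnect -> dis- + connect
Meaning = not / opposite


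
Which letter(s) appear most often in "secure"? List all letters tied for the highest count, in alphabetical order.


Word: "secure"
Letter counts:
  'c': 1
  'e': 2
  'r': 1
  's': 1
  'u': 1
Maximum count = 2
Most frequent = 'e' (2 times each)


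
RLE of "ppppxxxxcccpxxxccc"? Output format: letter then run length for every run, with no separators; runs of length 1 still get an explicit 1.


String: "ppppxxxxcccpxxxccc"
Scanning for consecutive runs:
  'p' x 4
  'x' x 4
  'c' x 3
  'p' x 1
  'x' x 3
  'c' x 3
RLE = "p4x4c3p1x3c3"


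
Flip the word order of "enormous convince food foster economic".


Original: "enormous convince food foster economic"
Words (1..n): enormous | convince | food | foster | economic
Reversed (n..1): economic | foster | food | convince | enormous
Result = "economic foster food convince enormous"


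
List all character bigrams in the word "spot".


Word: "spot" (length 4)
Number of bigrams = 4 - 2 + 1 = 3
  Position 0: "sp"
  Position 1: "po"
  Position 2: "ot"
Bigrams = "sp", "po", "ot"


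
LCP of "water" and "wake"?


Word 1: "water"
Word 2: "wake"
Comparing from start:
  Pos 0: 'w' == 'w'
  Pos 1: 'a' == 'a'
  Pos 2: 't' != 'k' (stop)
LCP = "wa" (length 2)


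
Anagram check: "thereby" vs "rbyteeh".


Word 1: "thereby" → sorted: beehrty
Word 2: "rbyteeh" → sorted: beehrty
Same letters? beehrty == beehrty
Anagram = Yes


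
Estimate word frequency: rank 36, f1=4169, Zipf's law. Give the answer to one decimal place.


Zipf's law: f(r) = f(1) / r
f(1) = 4169
f(36) = 4169 / 36
= 115.8 occurrences


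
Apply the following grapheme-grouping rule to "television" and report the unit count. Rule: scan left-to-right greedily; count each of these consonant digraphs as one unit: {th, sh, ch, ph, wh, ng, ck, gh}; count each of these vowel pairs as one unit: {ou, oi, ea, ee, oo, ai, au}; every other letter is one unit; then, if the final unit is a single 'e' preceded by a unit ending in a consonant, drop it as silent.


Word: "television" (10 letters)
Left-to-right scan:
  (1) 't' (letter)
  (2) 'e' (letter)
  (3) 'l' (letter)
  (4) 'e' (letter)
  (5) 'v' (letter)
  (6) 'i' (letter)
  (7) 's' (letter)
  (8) 'i' (letter)
  (9) 'o' (letter)
  (10) 'n' (letter)
Units from scan: 10
Sound units = 10 units


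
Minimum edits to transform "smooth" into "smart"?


Word 1: "smooth" (length 6)
Word 2: "smart" (length 5)
One optimal edit sequence (insert/delete/substitute each cost 1):
  1. keep 's'
  2. keep 'm'
  3. substitute 'o' -> 'a'  (+1)
  4. substitute 'o' -> 'r'  (+1)
  5. keep 't'
  6. delete 'h'  (+1)
Total edit operations: 3
Edit distance = 3


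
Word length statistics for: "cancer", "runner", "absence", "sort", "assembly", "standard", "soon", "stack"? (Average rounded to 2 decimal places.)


Lengths: "cancer"=6, "runner"=6, "absence"=7, "sort"=4, "assembly"=8, "standard"=8, "soon"=4, "stack"=5
Sum = 48, Count = 8
Average = 48/8 = 6.00
= avg=6.00, min=4, max=8


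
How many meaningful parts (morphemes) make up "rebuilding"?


Word: "rebuilding"
Morphemes: re- + build + -ing
Each morpheme carries meaning
= 3 morphemes


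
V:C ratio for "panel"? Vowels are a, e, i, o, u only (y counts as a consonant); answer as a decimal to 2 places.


Word: "panel"
Vowels (a,e,i,o,u): 2
Consonants: 3
Ratio = 2/3
= 0.67


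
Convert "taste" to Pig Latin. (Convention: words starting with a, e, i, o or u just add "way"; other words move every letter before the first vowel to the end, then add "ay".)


Word: "taste"
Starts with consonant(s) → move to end, add 'ay'
Consonant cluster: "t"
Pig Latin = "astetay"
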